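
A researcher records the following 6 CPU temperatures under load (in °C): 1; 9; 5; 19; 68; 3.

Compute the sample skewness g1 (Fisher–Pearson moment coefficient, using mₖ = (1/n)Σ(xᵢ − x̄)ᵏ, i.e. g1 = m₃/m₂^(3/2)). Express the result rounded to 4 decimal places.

1.5593

x̄ = (1 + 9 + 5 + 19 + 68 + 3) / 6 = 17.5000
deviations (xᵢ − x̄): -16.5000, -8.5000, -12.5000, 1.5000, 50.5000, -14.5000
Σ(xᵢ − x̄)² = 3263.5000 ⇒ m₂ = 3263.5000/6 = 543.91667
Σ(xᵢ − x̄)³ = 118683.0000 ⇒ m₃ = 118683.0000/6 = 19780.50000
m₂^(3/2) = 543.91667^(1.5) = 12685.23596
g1 = m₃ / m₂^(3/2) = 19780.50000 / 12685.23596 ≈ 1.5593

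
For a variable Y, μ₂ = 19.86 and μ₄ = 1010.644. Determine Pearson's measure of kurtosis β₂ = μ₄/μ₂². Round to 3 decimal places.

2.562

μ₂² = 19.86² = 394.41960
μ₄/μ₂² = 1010.644 / 394.41960 = 2.56236
β₂ ≈ 2.562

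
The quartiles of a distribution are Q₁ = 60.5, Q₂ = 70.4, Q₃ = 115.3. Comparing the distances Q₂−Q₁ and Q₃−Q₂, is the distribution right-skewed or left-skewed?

right-skewed

Q₂ − Q₁ = 9.9;  Q₃ − Q₂ = 44.9
Q₃ − Q₂ > Q₂ − Q₁ ⇒ the upper half is more spread out ⇒ right-skewed.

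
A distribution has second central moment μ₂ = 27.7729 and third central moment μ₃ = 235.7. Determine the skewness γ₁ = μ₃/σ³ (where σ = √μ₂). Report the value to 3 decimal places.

σ = √μ₂ = √27.7729 = 5.27000
σ³ = μ₂^(3/2) = 146.36318
γ₁ = μ₃/σ³ = 235.7 / 146.36318 ≈ 1.610

1.610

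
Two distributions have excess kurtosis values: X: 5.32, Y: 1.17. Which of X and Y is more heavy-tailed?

X

Higher excess kurtosis ⇒ heavier tails relative to the normal distribution.
5.32 vs 1.17: the larger is 5.32, so X has heavier tails.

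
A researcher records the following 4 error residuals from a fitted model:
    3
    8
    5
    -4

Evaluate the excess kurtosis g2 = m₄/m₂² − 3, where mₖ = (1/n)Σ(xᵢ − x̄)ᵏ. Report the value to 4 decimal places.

-1.0000

x̄ = 3.0000
Σ(xᵢ − x̄)² = 78.0000 ⇒ m₂ = 19.50000
Σ(xᵢ − x̄)⁴ = 3042.0000 ⇒ m₄ = 760.50000
m₂² = 380.25000
g2 = m₄/m₂² − 3 = 2.00000 − 3 ≈ -1.0000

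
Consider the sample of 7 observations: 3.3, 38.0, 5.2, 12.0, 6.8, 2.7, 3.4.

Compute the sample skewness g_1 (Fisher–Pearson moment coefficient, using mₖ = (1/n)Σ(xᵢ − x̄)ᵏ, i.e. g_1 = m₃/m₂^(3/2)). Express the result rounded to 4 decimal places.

1.7946

x̄ = (3.3 + 38.0 + 5.2 + 12.0 + 6.8 + 2.7 + 3.4) / 7 = 10.2000
deviations (xᵢ − x̄): -6.9000, 27.8000, -5.0000, 1.8000, -3.4000, -7.5000, -6.8000
Σ(xᵢ − x̄)² = 962.7400 ⇒ m₂ = 962.7400/7 = 137.53429
Σ(xᵢ − x̄)³ = 20261.6640 ⇒ m₃ = 20261.6640/7 = 2894.52343
m₂^(3/2) = 137.53429^(1.5) = 1612.93351
g_1 = m₃ / m₂^(3/2) = 2894.52343 / 1612.93351 ≈ 1.7946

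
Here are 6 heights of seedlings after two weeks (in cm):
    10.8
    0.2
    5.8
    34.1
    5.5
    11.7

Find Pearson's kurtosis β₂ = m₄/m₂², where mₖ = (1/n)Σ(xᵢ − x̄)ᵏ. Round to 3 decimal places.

x̄ = 11.3500
Σ(xᵢ − x̄)² = 707.3350 ⇒ m₂ = 117.88917
Σ(xᵢ − x̄)⁴ = 285447.1054 ⇒ m₄ = 47574.51757
m₂² = 13897.85562
β₂ = m₄/m₂² = 47574.51757 / 13897.85562 ≈ 3.423

3.423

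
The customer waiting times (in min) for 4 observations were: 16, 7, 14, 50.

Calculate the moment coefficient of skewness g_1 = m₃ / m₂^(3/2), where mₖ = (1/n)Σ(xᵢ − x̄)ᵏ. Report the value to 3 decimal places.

x̄ = (16 + 7 + 14 + 50) / 4 = 21.7500
deviations (xᵢ − x̄): -5.7500, -14.7500, -7.7500, 28.2500
Σ(xᵢ − x̄)² = 1108.7500 ⇒ m₂ = 1108.7500/4 = 277.18750
Σ(xᵢ − x̄)³ = 18680.6250 ⇒ m₃ = 18680.6250/4 = 4670.15625
m₂^(3/2) = 277.18750^(1.5) = 4614.88053
g_1 = m₃ / m₂^(3/2) = 4670.15625 / 4614.88053 ≈ 1.012

1.012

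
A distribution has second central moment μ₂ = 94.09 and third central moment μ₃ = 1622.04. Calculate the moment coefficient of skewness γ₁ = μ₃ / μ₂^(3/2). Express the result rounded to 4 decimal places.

1.7772

σ = √μ₂ = √94.09 = 9.70000
σ³ = μ₂^(3/2) = 912.67300
γ₁ = μ₃/σ³ = 1622.04 / 912.67300 ≈ 1.7772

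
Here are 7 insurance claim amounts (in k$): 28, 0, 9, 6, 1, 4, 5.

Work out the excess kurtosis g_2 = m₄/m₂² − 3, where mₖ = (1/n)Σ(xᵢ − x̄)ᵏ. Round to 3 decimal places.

x̄ = 7.5714
Σ(xᵢ − x̄)² = 541.7143 ⇒ m₂ = 77.38776
Σ(xᵢ − x̄)⁴ = 179529.2711 ⇒ m₄ = 25647.03873
m₂² = 5988.86464
g_2 = m₄/m₂² − 3 = 4.28245 − 3 ≈ 1.282

1.282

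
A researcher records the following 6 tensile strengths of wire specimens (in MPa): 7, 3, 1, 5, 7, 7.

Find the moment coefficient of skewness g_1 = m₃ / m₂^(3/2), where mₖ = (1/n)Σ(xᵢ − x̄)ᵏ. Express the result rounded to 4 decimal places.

x̄ = (7 + 3 + 1 + 5 + 7 + 7) / 6 = 5.0000
deviations (xᵢ − x̄): 2.0000, -2.0000, -4.0000, 0.0000, 2.0000, 2.0000
Σ(xᵢ − x̄)² = 32.0000 ⇒ m₂ = 32.0000/6 = 5.33333
Σ(xᵢ − x̄)³ = -48.0000 ⇒ m₃ = -48.0000/6 = -8.00000
m₂^(3/2) = 5.33333^(1.5) = 12.31681
g_1 = m₃ / m₂^(3/2) = -8.00000 / 12.31681 ≈ -0.6495

-0.6495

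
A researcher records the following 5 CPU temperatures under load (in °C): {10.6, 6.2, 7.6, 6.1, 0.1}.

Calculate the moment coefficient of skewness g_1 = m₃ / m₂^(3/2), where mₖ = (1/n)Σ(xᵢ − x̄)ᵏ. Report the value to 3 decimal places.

x̄ = (10.6 + 6.2 + 7.6 + 6.1 + 0.1) / 5 = 6.1200
deviations (xᵢ − x̄): 4.4800, 0.0800, 1.4800, -0.0200, -6.0200
Σ(xᵢ − x̄)² = 58.5080 ⇒ m₂ = 58.5080/5 = 11.70160
Σ(xᵢ − x̄)³ = -125.0095 ⇒ m₃ = -125.0095/5 = -25.00190
m₂^(3/2) = 11.70160^(1.5) = 40.02837
g_1 = m₃ / m₂^(3/2) = -25.00190 / 40.02837 ≈ -0.625

-0.625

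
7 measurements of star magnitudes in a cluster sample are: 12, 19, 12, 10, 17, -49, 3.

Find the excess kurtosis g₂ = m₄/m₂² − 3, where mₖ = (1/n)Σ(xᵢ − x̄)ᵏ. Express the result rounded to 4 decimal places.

x̄ = 3.4286
Σ(xᵢ − x̄)² = 3365.7143 ⇒ m₂ = 480.81633
Σ(xᵢ − x̄)⁴ = 7661030.0058 ⇒ m₄ = 1094432.85798
m₂² = 231184.33986
g₂ = m₄/m₂² − 3 = 4.73403 − 3 ≈ 1.7340

1.7340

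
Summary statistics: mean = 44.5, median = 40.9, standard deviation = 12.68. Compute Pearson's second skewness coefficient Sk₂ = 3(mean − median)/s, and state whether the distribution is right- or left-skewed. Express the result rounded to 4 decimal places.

Sk₂ = 3(44.5 − 40.9) / 12.68 = 3 × 3.6000 / 12.68
    = 10.8000 / 12.68 ≈ 0.8517
Sk₂ > 0 ⇒ mean > median ⇒ right-skewed (positive skew).

0.8517, right-skewed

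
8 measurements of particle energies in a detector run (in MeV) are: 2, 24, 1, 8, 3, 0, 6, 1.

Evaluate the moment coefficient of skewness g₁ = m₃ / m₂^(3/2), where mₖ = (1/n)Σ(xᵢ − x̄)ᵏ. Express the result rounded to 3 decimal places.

1.783

x̄ = (2 + 24 + 1 + 8 + 3 + 0 + 6 + 1) / 8 = 5.6250
deviations (xᵢ − x̄): -3.6250, 18.3750, -4.6250, 2.3750, -2.6250, -5.6250, 0.3750, -4.6250
Σ(xᵢ − x̄)² = 437.8750 ⇒ m₂ = 437.8750/8 = 54.73438
Σ(xᵢ − x̄)³ = 5776.0313 ⇒ m₃ = 5776.0313/8 = 722.00391
m₂^(3/2) = 54.73438^(1.5) = 404.93960
g₁ = m₃ / m₂^(3/2) = 722.00391 / 404.93960 ≈ 1.783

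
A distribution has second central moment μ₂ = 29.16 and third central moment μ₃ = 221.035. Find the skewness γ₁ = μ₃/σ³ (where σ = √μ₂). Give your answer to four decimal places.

σ = √μ₂ = √29.16 = 5.40000
σ³ = μ₂^(3/2) = 157.46400
γ₁ = μ₃/σ³ = 221.035 / 157.46400 ≈ 1.4037

1.4037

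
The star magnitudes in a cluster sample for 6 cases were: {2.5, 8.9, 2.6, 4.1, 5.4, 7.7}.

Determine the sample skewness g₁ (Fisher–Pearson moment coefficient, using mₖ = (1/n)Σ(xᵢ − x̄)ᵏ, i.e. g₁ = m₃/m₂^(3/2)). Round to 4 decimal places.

0.3243

x̄ = (2.5 + 8.9 + 2.6 + 4.1 + 5.4 + 7.7) / 6 = 5.2000
deviations (xᵢ − x̄): -2.7000, 3.7000, -2.6000, -1.1000, 0.2000, 2.5000
Σ(xᵢ − x̄)² = 35.2400 ⇒ m₂ = 35.2400/6 = 5.87333
Σ(xᵢ − x̄)³ = 27.6960 ⇒ m₃ = 27.6960/6 = 4.61600
m₂^(3/2) = 5.87333^(1.5) = 14.23400
g₁ = m₃ / m₂^(3/2) = 4.61600 / 14.23400 ≈ 0.3243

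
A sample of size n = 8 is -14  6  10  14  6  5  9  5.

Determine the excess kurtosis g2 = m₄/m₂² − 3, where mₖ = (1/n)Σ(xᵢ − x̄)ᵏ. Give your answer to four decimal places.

1.7904

x̄ = 5.1250
Σ(xᵢ − x̄)² = 484.8750 ⇒ m₂ = 60.60938
Σ(xᵢ − x̄)⁴ = 140779.9629 ⇒ m₄ = 17597.49536
m₂² = 3673.49634
g2 = m₄/m₂² − 3 = 4.79039 − 3 ≈ 1.7904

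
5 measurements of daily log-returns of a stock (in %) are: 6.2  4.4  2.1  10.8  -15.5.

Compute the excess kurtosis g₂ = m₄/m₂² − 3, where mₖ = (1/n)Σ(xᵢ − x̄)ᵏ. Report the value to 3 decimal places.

x̄ = 1.6000
Σ(xᵢ − x̄)² = 406.3000 ⇒ m₂ = 81.26000
Σ(xᵢ − x̄)⁴ = 93176.8114 ⇒ m₄ = 18635.36228
m₂² = 6603.18760
g₂ = m₄/m₂² − 3 = 2.82218 − 3 ≈ -0.178

-0.178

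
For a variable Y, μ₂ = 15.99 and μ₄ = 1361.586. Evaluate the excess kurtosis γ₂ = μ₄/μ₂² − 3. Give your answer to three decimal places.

2.325

μ₂² = 15.99² = 255.68010
μ₄/μ₂² = 1361.586 / 255.68010 = 5.32535
γ₂ = 5.32535 − 3 ≈ 2.325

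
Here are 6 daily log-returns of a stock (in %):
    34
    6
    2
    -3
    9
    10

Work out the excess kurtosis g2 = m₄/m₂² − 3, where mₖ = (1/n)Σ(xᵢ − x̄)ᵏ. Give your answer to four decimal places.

x̄ = 9.6667
Σ(xᵢ − x̄)² = 825.3333 ⇒ m₂ = 137.55556
Σ(xᵢ − x̄)⁴ = 379973.7778 ⇒ m₄ = 63328.96296
m₂² = 18921.53086
g2 = m₄/m₂² − 3 = 3.34693 − 3 ≈ 0.3469

0.3469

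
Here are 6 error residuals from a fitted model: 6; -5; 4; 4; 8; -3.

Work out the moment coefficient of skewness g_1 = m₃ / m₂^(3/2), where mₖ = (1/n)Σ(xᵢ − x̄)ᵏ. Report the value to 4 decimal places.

-0.4861

x̄ = (6 - 5 + 4 + 4 + 8 - 3) / 6 = 2.3333
deviations (xᵢ − x̄): 3.6667, -7.3333, 1.6667, 1.6667, 5.6667, -5.3333
Σ(xᵢ − x̄)² = 133.3333 ⇒ m₂ = 133.3333/6 = 22.22222
Σ(xᵢ − x̄)³ = -305.5556 ⇒ m₃ = -305.5556/6 = -50.92593
m₂^(3/2) = 22.22222^(1.5) = 104.75656
g_1 = m₃ / m₂^(3/2) = -50.92593 / 104.75656 ≈ -0.4861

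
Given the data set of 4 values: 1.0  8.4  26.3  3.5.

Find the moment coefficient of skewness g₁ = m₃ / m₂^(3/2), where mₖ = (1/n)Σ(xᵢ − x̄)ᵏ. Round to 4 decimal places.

x̄ = (1.0 + 8.4 + 26.3 + 3.5) / 4 = 9.8000
deviations (xᵢ − x̄): -8.8000, -1.4000, 16.5000, -6.3000
Σ(xᵢ − x̄)² = 391.3400 ⇒ m₂ = 391.3400/4 = 97.83500
Σ(xᵢ − x̄)³ = 3557.8620 ⇒ m₃ = 3557.8620/4 = 889.46550
m₂^(3/2) = 97.83500^(1.5) = 967.70141
g₁ = m₃ / m₂^(3/2) = 889.46550 / 967.70141 ≈ 0.9192

0.9192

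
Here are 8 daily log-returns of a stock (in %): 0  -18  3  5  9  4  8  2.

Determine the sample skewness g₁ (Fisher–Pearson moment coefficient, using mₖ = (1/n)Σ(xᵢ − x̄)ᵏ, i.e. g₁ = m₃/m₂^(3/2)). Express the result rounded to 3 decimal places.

x̄ = (0 - 18 + 3 + 5 + 9 + 4 + 8 + 2) / 8 = 1.6250
deviations (xᵢ − x̄): -1.6250, -19.6250, 1.3750, 3.3750, 7.3750, 2.3750, 6.3750, 0.3750
Σ(xᵢ − x̄)² = 501.8750 ⇒ m₂ = 501.8750/8 = 62.73438
Σ(xᵢ − x̄)³ = -6847.9688 ⇒ m₃ = -6847.9688/8 = -855.99609
m₂^(3/2) = 62.73438^(1.5) = 496.88783
g₁ = m₃ / m₂^(3/2) = -855.99609 / 496.88783 ≈ -1.723

-1.723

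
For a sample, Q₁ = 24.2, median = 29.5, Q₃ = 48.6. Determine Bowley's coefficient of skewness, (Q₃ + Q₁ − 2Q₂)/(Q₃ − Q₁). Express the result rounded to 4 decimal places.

0.5656

numerator: Q₃ + Q₁ − 2Q₂ = 48.6 + 24.2 − 2×29.5 = 13.8000
denominator: Q₃ − Q₁ = 48.6 − 24.2 = 24.4000
Bowley skewness = 13.8000 / 24.4000 ≈ 0.5656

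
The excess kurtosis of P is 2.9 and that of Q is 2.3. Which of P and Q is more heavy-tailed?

P

Higher excess kurtosis ⇒ heavier tails relative to the normal distribution.
2.9 vs 2.3: the larger is 2.9, so P has heavier tails.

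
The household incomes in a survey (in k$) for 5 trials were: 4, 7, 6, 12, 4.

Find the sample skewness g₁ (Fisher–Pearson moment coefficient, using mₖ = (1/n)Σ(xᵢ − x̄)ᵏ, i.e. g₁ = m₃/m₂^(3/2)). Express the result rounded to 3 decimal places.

x̄ = (4 + 7 + 6 + 12 + 4) / 5 = 6.6000
deviations (xᵢ − x̄): -2.6000, 0.4000, -0.6000, 5.4000, -2.6000
Σ(xᵢ − x̄)² = 43.2000 ⇒ m₂ = 43.2000/5 = 8.64000
Σ(xᵢ − x̄)³ = 122.1600 ⇒ m₃ = 122.1600/5 = 24.43200
m₂^(3/2) = 8.64000^(1.5) = 25.39631
g₁ = m₃ / m₂^(3/2) = 24.43200 / 25.39631 ≈ 0.962

0.962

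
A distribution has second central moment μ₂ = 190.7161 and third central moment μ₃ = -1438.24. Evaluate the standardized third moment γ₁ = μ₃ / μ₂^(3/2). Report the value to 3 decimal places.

σ = √μ₂ = √190.7161 = 13.81000
σ³ = μ₂^(3/2) = 2633.78934
γ₁ = μ₃/σ³ = -1438.24 / 2633.78934 ≈ -0.546

-0.546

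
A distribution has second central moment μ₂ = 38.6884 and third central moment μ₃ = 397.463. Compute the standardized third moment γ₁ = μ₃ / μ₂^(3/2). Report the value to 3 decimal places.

σ = √μ₂ = √38.6884 = 6.22000
σ³ = μ₂^(3/2) = 240.64185
γ₁ = μ₃/σ³ = 397.463 / 240.64185 ≈ 1.652

1.652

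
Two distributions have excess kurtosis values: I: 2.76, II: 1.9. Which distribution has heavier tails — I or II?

I

Higher excess kurtosis ⇒ heavier tails relative to the normal distribution.
2.76 vs 1.9: the larger is 2.76, so I has heavier tails.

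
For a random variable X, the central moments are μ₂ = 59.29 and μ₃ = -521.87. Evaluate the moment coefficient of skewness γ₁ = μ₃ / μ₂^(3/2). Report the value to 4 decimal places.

σ = √μ₂ = √59.29 = 7.70000
σ³ = μ₂^(3/2) = 456.53300
γ₁ = μ₃/σ³ = -521.87 / 456.53300 ≈ -1.1431

-1.1431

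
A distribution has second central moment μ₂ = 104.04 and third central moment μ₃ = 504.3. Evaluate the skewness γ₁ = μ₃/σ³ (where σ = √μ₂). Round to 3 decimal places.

σ = √μ₂ = √104.04 = 10.20000
σ³ = μ₂^(3/2) = 1061.20800
γ₁ = μ₃/σ³ = 504.3 / 1061.20800 ≈ 0.475

0.475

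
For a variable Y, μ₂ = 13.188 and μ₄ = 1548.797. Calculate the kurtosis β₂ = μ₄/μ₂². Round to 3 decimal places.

8.905

μ₂² = 13.188² = 173.92334
μ₄/μ₂² = 1548.797 / 173.92334 = 8.90506
β₂ ≈ 8.905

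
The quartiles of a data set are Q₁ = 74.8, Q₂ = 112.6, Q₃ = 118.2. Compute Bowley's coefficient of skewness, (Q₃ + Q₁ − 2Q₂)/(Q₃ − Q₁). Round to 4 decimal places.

numerator: Q₃ + Q₁ − 2Q₂ = 118.2 + 74.8 − 2×112.6 = -32.2000
denominator: Q₃ − Q₁ = 118.2 − 74.8 = 43.4000
Bowley skewness = -32.2000 / 43.4000 ≈ -0.7419

-0.7419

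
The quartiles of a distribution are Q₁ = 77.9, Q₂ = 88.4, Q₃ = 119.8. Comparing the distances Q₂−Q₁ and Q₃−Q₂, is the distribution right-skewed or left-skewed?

right-skewed

Q₂ − Q₁ = 10.5;  Q₃ − Q₂ = 31.4
Q₃ − Q₂ > Q₂ − Q₁ ⇒ the upper half is more spread out ⇒ right-skewed.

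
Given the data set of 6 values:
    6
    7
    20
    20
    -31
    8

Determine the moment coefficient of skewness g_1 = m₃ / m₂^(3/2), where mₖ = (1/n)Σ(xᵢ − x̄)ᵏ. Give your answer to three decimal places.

-1.323

x̄ = (6 + 7 + 20 + 20 - 31 + 8) / 6 = 5.0000
deviations (xᵢ − x̄): 1.0000, 2.0000, 15.0000, 15.0000, -36.0000, 3.0000
Σ(xᵢ − x̄)² = 1760.0000 ⇒ m₂ = 1760.0000/6 = 293.33333
Σ(xᵢ − x̄)³ = -39870.0000 ⇒ m₃ = -39870.0000/6 = -6645.00000
m₂^(3/2) = 293.33333^(1.5) = 5023.91319
g_1 = m₃ / m₂^(3/2) = -6645.00000 / 5023.91319 ≈ -1.323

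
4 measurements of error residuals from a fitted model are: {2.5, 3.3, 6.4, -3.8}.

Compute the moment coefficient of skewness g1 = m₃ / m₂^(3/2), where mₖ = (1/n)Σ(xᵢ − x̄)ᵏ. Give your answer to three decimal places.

-0.610

x̄ = (2.5 + 3.3 + 6.4 - 3.8) / 4 = 2.1000
deviations (xᵢ − x̄): 0.4000, 1.2000, 4.3000, -5.9000
Σ(xᵢ − x̄)² = 54.9000 ⇒ m₂ = 54.9000/4 = 13.72500
Σ(xᵢ − x̄)³ = -124.0800 ⇒ m₃ = -124.0800/4 = -31.02000
m₂^(3/2) = 13.72500^(1.5) = 50.84737
g1 = m₃ / m₂^(3/2) = -31.02000 / 50.84737 ≈ -0.610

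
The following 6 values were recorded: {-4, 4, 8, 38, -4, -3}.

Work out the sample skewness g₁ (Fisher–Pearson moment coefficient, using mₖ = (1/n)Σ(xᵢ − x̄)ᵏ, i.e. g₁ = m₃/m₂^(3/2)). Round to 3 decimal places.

x̄ = (-4 + 4 + 8 + 38 - 4 - 3) / 6 = 6.5000
deviations (xᵢ − x̄): -10.5000, -2.5000, 1.5000, 31.5000, -10.5000, -9.5000
Σ(xᵢ − x̄)² = 1311.5000 ⇒ m₂ = 1311.5000/6 = 218.58333
Σ(xᵢ − x̄)³ = 28071.0000 ⇒ m₃ = 28071.0000/6 = 4678.50000
m₂^(3/2) = 218.58333^(1.5) = 3231.65929
g₁ = m₃ / m₂^(3/2) = 4678.50000 / 3231.65929 ≈ 1.448

1.448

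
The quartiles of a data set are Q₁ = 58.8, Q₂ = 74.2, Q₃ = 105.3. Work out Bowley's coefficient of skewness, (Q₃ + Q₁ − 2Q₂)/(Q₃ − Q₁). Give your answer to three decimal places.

numerator: Q₃ + Q₁ − 2Q₂ = 105.3 + 58.8 − 2×74.2 = 15.7000
denominator: Q₃ − Q₁ = 105.3 − 58.8 = 46.5000
Bowley skewness = 15.7000 / 46.5000 ≈ 0.338

0.338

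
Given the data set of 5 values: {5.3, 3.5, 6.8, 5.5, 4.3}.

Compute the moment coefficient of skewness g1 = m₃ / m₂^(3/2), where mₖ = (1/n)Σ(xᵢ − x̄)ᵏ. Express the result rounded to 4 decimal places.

0.1070

x̄ = (5.3 + 3.5 + 6.8 + 5.5 + 4.3) / 5 = 5.0800
deviations (xᵢ − x̄): 0.2200, -1.5800, 1.7200, 0.4200, -0.7800
Σ(xᵢ − x̄)² = 6.2880 ⇒ m₂ = 6.2880/5 = 1.25760
Σ(xᵢ − x̄)³ = 0.7543 ⇒ m₃ = 0.7543/5 = 0.15086
m₂^(3/2) = 1.25760^(1.5) = 1.41031
g1 = m₃ / m₂^(3/2) = 0.15086 / 1.41031 ≈ 0.1070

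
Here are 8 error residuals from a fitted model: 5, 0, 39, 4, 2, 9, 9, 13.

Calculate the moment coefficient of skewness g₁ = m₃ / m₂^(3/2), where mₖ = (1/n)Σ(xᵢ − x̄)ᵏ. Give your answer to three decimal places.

1.773

x̄ = (5 + 0 + 39 + 4 + 2 + 9 + 9 + 13) / 8 = 10.1250
deviations (xᵢ − x̄): -5.1250, -10.1250, 28.8750, -6.1250, -8.1250, -1.1250, -1.1250, 2.8750
Σ(xᵢ − x̄)² = 1076.8750 ⇒ m₂ = 1076.8750/8 = 134.60938
Σ(xᵢ − x̄)³ = 22157.1563 ⇒ m₃ = 22157.1563/8 = 2769.64453
m₂^(3/2) = 134.60938^(1.5) = 1561.75520
g₁ = m₃ / m₂^(3/2) = 2769.64453 / 1561.75520 ≈ 1.773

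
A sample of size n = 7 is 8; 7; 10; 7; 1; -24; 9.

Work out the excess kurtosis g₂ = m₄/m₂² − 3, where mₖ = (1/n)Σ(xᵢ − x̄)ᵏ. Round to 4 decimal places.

x̄ = 2.5714
Σ(xᵢ − x̄)² = 873.7143 ⇒ m₂ = 124.81633
Σ(xᵢ − x̄)⁴ = 504890.5773 ⇒ m₄ = 72127.22532
m₂² = 15579.11537
g₂ = m₄/m₂² − 3 = 4.62974 − 3 ≈ 1.6297

1.6297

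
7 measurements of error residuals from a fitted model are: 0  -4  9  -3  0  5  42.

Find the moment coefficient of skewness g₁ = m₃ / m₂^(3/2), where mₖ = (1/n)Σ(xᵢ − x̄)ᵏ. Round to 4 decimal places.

1.7248

x̄ = (0 - 4 + 9 - 3 + 0 + 5 + 42) / 7 = 7.0000
deviations (xᵢ − x̄): -7.0000, -11.0000, 2.0000, -10.0000, -7.0000, -2.0000, 35.0000
Σ(xᵢ − x̄)² = 1552.0000 ⇒ m₂ = 1552.0000/7 = 221.71429
Σ(xᵢ − x̄)³ = 39858.0000 ⇒ m₃ = 39858.0000/7 = 5694.00000
m₂^(3/2) = 221.71429^(1.5) = 3301.34199
g₁ = m₃ / m₂^(3/2) = 5694.00000 / 3301.34199 ≈ 1.7248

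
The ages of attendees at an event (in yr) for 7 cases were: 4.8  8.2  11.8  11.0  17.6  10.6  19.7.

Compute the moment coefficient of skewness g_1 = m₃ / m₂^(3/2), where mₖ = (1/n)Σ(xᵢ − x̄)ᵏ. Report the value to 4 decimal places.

0.2889

x̄ = (4.8 + 8.2 + 11.8 + 11.0 + 17.6 + 10.6 + 19.7) / 7 = 11.9571
deviations (xᵢ − x̄): -7.1571, -3.7571, -0.1571, -0.9571, 5.6429, -1.3571, 7.7429
Σ(xᵢ − x̄)² = 159.9171 ⇒ m₂ = 159.9171/7 = 22.84531
Σ(xᵢ − x̄)³ = 220.8383 ⇒ m₃ = 220.8383/7 = 31.54833
m₂^(3/2) = 22.84531^(1.5) = 109.19317
g_1 = m₃ / m₂^(3/2) = 31.54833 / 109.19317 ≈ 0.2889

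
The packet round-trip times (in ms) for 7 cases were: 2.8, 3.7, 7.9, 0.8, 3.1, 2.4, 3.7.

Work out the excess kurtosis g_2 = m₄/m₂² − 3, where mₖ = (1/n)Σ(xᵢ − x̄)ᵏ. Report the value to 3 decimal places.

0.712

x̄ = 3.4857
Σ(xᵢ − x̄)² = 28.5886 ⇒ m₂ = 4.08408
Σ(xᵢ − x̄)⁴ = 433.3662 ⇒ m₄ = 61.90946
m₂² = 16.67972
g_2 = m₄/m₂² − 3 = 3.71166 − 3 ≈ 0.712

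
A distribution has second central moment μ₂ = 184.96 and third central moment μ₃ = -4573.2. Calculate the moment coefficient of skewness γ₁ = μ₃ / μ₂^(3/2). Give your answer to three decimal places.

-1.818

σ = √μ₂ = √184.96 = 13.60000
σ³ = μ₂^(3/2) = 2515.45600
γ₁ = μ₃/σ³ = -4573.2 / 2515.45600 ≈ -1.818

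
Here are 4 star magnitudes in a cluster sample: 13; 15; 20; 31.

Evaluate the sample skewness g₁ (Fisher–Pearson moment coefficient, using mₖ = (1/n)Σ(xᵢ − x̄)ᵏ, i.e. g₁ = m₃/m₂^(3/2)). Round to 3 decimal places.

x̄ = (13 + 15 + 20 + 31) / 4 = 19.7500
deviations (xᵢ − x̄): -6.7500, -4.7500, 0.2500, 11.2500
Σ(xᵢ − x̄)² = 194.7500 ⇒ m₂ = 194.7500/4 = 48.68750
Σ(xᵢ − x̄)³ = 1009.1250 ⇒ m₃ = 1009.1250/4 = 252.28125
m₂^(3/2) = 48.68750^(1.5) = 339.72399
g₁ = m₃ / m₂^(3/2) = 252.28125 / 339.72399 ≈ 0.743

0.743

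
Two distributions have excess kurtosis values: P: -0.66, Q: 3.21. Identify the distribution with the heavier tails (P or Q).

Q

Higher excess kurtosis ⇒ heavier tails relative to the normal distribution.
-0.66 vs 3.21: the larger is 3.21, so Q has heavier tails. (Q is leptokurtic — heavier-than-normal tails; the other is platykurtic.)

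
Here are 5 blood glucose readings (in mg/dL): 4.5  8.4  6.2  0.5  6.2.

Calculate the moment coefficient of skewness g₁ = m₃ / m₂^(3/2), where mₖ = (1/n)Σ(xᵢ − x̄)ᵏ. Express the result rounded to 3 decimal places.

-0.710

x̄ = (4.5 + 8.4 + 6.2 + 0.5 + 6.2) / 5 = 5.1600
deviations (xᵢ − x̄): -0.6600, 3.2400, 1.0400, -4.6600, 1.0400
Σ(xᵢ − x̄)² = 34.8120 ⇒ m₂ = 34.8120/5 = 6.96240
Σ(xᵢ − x̄)³ = -65.2202 ⇒ m₃ = -65.2202/5 = -13.04405
m₂^(3/2) = 6.96240^(1.5) = 18.37124
g₁ = m₃ / m₂^(3/2) = -13.04405 / 18.37124 ≈ -0.710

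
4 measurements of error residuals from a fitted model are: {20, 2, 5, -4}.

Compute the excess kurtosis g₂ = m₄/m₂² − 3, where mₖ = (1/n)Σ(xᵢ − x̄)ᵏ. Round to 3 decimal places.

-0.936

x̄ = 5.7500
Σ(xᵢ − x̄)² = 312.7500 ⇒ m₂ = 78.18750
Σ(xᵢ − x̄)⁴ = 50469.3281 ⇒ m₄ = 12617.33203
m₂² = 6113.28516
g₂ = m₄/m₂² − 3 = 2.06392 − 3 ≈ -0.936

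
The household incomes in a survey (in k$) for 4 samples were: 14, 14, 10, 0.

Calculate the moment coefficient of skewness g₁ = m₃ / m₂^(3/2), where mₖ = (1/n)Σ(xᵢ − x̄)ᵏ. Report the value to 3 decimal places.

x̄ = (14 + 14 + 10 + 0) / 4 = 9.5000
deviations (xᵢ − x̄): 4.5000, 4.5000, 0.5000, -9.5000
Σ(xᵢ − x̄)² = 131.0000 ⇒ m₂ = 131.0000/4 = 32.75000
Σ(xᵢ − x̄)³ = -675.0000 ⇒ m₃ = -675.0000/4 = -168.75000
m₂^(3/2) = 32.75000^(1.5) = 187.42044
g₁ = m₃ / m₂^(3/2) = -168.75000 / 187.42044 ≈ -0.900

-0.900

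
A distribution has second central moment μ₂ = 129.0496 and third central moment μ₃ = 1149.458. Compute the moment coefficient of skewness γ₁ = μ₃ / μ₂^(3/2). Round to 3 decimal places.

σ = √μ₂ = √129.0496 = 11.36000
σ³ = μ₂^(3/2) = 1466.00346
γ₁ = μ₃/σ³ = 1149.458 / 1466.00346 ≈ 0.784

0.784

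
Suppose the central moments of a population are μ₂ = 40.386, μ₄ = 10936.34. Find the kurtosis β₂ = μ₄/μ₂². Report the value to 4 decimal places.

μ₂² = 40.386² = 1631.02900
μ₄/μ₂² = 10936.34 / 1631.02900 = 6.70518
β₂ ≈ 6.7052

6.7052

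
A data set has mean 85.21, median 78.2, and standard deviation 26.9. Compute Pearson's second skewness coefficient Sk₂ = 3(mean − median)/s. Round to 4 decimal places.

Sk₂ = 3(85.21 − 78.2) / 26.9 = 3 × 7.0100 / 26.9
    = 21.0300 / 26.9 ≈ 0.7818

0.7818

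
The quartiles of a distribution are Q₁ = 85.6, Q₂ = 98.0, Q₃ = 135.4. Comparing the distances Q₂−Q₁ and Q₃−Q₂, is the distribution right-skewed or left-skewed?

right-skewed

Q₂ − Q₁ = 12.4;  Q₃ − Q₂ = 37.4
Q₃ − Q₂ > Q₂ − Q₁ ⇒ the upper half is more spread out ⇒ right-skewed.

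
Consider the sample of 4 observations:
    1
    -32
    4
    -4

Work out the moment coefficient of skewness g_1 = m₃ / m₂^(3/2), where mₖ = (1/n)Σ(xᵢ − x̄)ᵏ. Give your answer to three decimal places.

x̄ = (1 - 32 + 4 - 4) / 4 = -7.7500
deviations (xᵢ − x̄): 8.7500, -24.2500, 11.7500, 3.7500
Σ(xᵢ − x̄)² = 816.7500 ⇒ m₂ = 816.7500/4 = 204.18750
Σ(xᵢ − x̄)³ = -11915.6250 ⇒ m₃ = -11915.6250/4 = -2978.90625
m₂^(3/2) = 204.18750^(1.5) = 2917.72078
g_1 = m₃ / m₂^(3/2) = -2978.90625 / 2917.72078 ≈ -1.021

-1.021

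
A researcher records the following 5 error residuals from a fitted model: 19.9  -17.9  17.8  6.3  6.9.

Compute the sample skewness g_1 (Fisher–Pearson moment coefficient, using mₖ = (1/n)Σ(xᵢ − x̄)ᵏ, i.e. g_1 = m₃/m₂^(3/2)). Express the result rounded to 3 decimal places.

-0.903

x̄ = (19.9 - 17.9 + 17.8 + 6.3 + 6.9) / 5 = 6.6000
deviations (xᵢ − x̄): 13.3000, -24.5000, 11.2000, -0.3000, 0.3000
Σ(xᵢ − x̄)² = 902.7600 ⇒ m₂ = 902.7600/5 = 180.55200
Σ(xᵢ − x̄)³ = -10948.5600 ⇒ m₃ = -10948.5600/5 = -2189.71200
m₂^(3/2) = 180.55200^(1.5) = 2426.07071
g_1 = m₃ / m₂^(3/2) = -2189.71200 / 2426.07071 ≈ -0.903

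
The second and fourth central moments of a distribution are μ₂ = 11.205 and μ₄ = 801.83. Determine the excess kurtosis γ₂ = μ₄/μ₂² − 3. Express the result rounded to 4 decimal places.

μ₂² = 11.205² = 125.55203
μ₄/μ₂² = 801.83 / 125.55203 = 6.38644
γ₂ = 6.38644 − 3 ≈ 3.3864

3.3864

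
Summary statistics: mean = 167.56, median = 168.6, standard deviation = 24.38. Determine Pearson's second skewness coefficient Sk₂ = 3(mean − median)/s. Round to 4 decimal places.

Sk₂ = 3(167.56 − 168.6) / 24.38 = 3 × -1.0400 / 24.38
    = -3.1200 / 24.38 ≈ -0.1280

-0.1280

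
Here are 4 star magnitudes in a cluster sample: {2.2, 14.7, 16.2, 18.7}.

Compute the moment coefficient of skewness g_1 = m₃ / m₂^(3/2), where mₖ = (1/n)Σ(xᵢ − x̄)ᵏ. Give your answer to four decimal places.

x̄ = (2.2 + 14.7 + 16.2 + 18.7) / 4 = 12.9500
deviations (xᵢ − x̄): -10.7500, 1.7500, 3.2500, 5.7500
Σ(xᵢ − x̄)² = 162.2500 ⇒ m₂ = 162.2500/4 = 40.56250
Σ(xᵢ − x̄)³ = -1012.5000 ⇒ m₃ = -1012.5000/4 = -253.12500
m₂^(3/2) = 40.56250^(1.5) = 258.33727
g_1 = m₃ / m₂^(3/2) = -253.12500 / 258.33727 ≈ -0.9798

-0.9798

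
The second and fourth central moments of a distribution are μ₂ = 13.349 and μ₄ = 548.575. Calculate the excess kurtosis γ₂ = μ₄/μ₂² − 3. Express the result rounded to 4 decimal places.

0.0785

μ₂² = 13.349² = 178.19580
μ₄/μ₂² = 548.575 / 178.19580 = 3.07850
γ₂ = 3.07850 − 3 ≈ 0.0785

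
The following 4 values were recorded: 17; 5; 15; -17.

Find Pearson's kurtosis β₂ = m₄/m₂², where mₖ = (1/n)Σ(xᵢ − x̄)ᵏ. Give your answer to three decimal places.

2.000

x̄ = 5.0000
Σ(xᵢ − x̄)² = 728.0000 ⇒ m₂ = 182.00000
Σ(xᵢ − x̄)⁴ = 264992.0000 ⇒ m₄ = 66248.00000
m₂² = 33124.00000
β₂ = m₄/m₂² = 66248.00000 / 33124.00000 ≈ 2.000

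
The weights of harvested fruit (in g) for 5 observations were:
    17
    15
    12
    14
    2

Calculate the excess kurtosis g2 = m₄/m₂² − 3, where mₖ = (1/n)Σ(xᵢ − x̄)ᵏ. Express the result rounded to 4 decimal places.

-0.1849

x̄ = 12.0000
Σ(xᵢ − x̄)² = 138.0000 ⇒ m₂ = 27.60000
Σ(xᵢ − x̄)⁴ = 10722.0000 ⇒ m₄ = 2144.40000
m₂² = 761.76000
g2 = m₄/m₂² − 3 = 2.81506 − 3 ≈ -0.1849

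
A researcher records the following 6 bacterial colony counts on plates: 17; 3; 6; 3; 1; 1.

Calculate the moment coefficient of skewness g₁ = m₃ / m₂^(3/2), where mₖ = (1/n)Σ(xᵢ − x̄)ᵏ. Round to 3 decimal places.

1.455

x̄ = (17 + 3 + 6 + 3 + 1 + 1) / 6 = 5.1667
deviations (xᵢ − x̄): 11.8333, -2.1667, 0.8333, -2.1667, -4.1667, -4.1667
Σ(xᵢ − x̄)² = 184.8333 ⇒ m₂ = 184.8333/6 = 30.80556
Σ(xᵢ − x̄)³ = 1492.5556 ⇒ m₃ = 1492.5556/6 = 248.75926
m₂^(3/2) = 30.80556^(1.5) = 170.97931
g₁ = m₃ / m₂^(3/2) = 248.75926 / 170.97931 ≈ 1.455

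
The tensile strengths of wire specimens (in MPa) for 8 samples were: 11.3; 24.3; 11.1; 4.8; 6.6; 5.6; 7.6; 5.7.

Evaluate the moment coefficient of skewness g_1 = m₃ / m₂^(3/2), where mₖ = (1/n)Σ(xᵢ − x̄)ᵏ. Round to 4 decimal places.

1.6708

x̄ = (11.3 + 24.3 + 11.1 + 4.8 + 6.6 + 5.6 + 7.6 + 5.7) / 8 = 9.6250
deviations (xᵢ − x̄): 1.6750, 14.6750, 1.4750, -4.8250, -3.0250, -4.0250, -2.0250, -3.9250
Σ(xᵢ − x̄)² = 288.4750 ⇒ m₂ = 288.4750/8 = 36.05938
Σ(xᵢ − x̄)³ = 2894.2643 ⇒ m₃ = 2894.2643/8 = 361.78303
m₂^(3/2) = 36.05938^(1.5) = 216.53460
g_1 = m₃ / m₂^(3/2) = 361.78303 / 216.53460 ≈ 1.6708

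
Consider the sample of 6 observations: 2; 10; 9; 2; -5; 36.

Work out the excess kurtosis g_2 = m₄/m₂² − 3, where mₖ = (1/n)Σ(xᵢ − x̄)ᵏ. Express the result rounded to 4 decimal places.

x̄ = 9.0000
Σ(xᵢ − x̄)² = 1024.0000 ⇒ m₂ = 170.66667
Σ(xᵢ − x̄)⁴ = 574660.0000 ⇒ m₄ = 95776.66667
m₂² = 29127.11111
g_2 = m₄/m₂² − 3 = 3.28823 − 3 ≈ 0.2882

0.2882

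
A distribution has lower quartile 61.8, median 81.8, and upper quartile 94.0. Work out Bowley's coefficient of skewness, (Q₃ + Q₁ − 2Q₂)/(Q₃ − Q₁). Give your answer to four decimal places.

numerator: Q₃ + Q₁ − 2Q₂ = 94.0 + 61.8 − 2×81.8 = -7.8000
denominator: Q₃ − Q₁ = 94.0 − 61.8 = 32.2000
Bowley skewness = -7.8000 / 32.2000 ≈ -0.2422

-0.2422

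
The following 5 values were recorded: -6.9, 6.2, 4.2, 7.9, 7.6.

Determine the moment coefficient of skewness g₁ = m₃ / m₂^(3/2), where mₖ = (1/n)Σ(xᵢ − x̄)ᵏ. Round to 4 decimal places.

-1.3018

x̄ = (-6.9 + 6.2 + 4.2 + 7.9 + 7.6) / 5 = 3.8000
deviations (xᵢ − x̄): -10.7000, 2.4000, 0.4000, 4.1000, 3.8000
Σ(xᵢ − x̄)² = 151.6600 ⇒ m₂ = 151.6600/5 = 30.33200
Σ(xᵢ − x̄)³ = -1087.3620 ⇒ m₃ = -1087.3620/5 = -217.47240
m₂^(3/2) = 30.33200^(1.5) = 167.05196
g₁ = m₃ / m₂^(3/2) = -217.47240 / 167.05196 ≈ -1.3018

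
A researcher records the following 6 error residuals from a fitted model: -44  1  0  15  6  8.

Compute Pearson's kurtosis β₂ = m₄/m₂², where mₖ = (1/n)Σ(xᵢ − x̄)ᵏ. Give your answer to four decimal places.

x̄ = -2.3333
Σ(xᵢ − x̄)² = 2229.3333 ⇒ m₂ = 371.55556
Σ(xᵢ − x̄)⁴ = 3120725.7778 ⇒ m₄ = 520120.96296
m₂² = 138053.53086
β₂ = m₄/m₂² = 520120.96296 / 138053.53086 ≈ 3.7675

3.7675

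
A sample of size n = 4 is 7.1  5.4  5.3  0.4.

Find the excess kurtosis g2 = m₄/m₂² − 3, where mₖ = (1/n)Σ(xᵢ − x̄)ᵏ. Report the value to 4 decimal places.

x̄ = 4.5500
Σ(xᵢ − x̄)² = 25.0100 ⇒ m₂ = 6.25250
Σ(xᵢ − x̄)⁴ = 339.7354 ⇒ m₄ = 84.93386
m₂² = 39.09376
g2 = m₄/m₂² − 3 = 2.17257 − 3 ≈ -0.8274

-0.8274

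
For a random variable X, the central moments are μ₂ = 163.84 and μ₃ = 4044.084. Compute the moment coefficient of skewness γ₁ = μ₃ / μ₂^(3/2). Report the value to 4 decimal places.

σ = √μ₂ = √163.84 = 12.80000
σ³ = μ₂^(3/2) = 2097.15200
γ₁ = μ₃/σ³ = 4044.084 / 2097.15200 ≈ 1.9284

1.9284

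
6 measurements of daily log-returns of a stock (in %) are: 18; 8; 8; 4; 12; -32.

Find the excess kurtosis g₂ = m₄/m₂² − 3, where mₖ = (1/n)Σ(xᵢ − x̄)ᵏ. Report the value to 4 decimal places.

x̄ = 3.0000
Σ(xᵢ − x̄)² = 1582.0000 ⇒ m₂ = 263.66667
Σ(xᵢ − x̄)⁴ = 1559062.0000 ⇒ m₄ = 259843.66667
m₂² = 69520.11111
g₂ = m₄/m₂² − 3 = 3.73768 − 3 ≈ 0.7377

0.7377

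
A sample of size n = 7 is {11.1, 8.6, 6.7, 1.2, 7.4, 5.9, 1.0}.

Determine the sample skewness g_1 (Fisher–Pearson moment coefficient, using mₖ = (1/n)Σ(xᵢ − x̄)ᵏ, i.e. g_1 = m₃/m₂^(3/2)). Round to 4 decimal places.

-0.2741

x̄ = (11.1 + 8.6 + 6.7 + 1.2 + 7.4 + 5.9 + 1.0) / 7 = 5.9857
deviations (xᵢ − x̄): 5.1143, 2.6143, 0.7143, -4.7857, 1.4143, -0.0857, -4.9857
Σ(xᵢ − x̄)² = 83.2686 ⇒ m₂ = 83.2686/7 = 11.89551
Σ(xᵢ − x̄)³ = -78.7103 ⇒ m₃ = -78.7103/7 = -11.24433
m₂^(3/2) = 11.89551^(1.5) = 41.02746
g_1 = m₃ / m₂^(3/2) = -11.24433 / 41.02746 ≈ -0.2741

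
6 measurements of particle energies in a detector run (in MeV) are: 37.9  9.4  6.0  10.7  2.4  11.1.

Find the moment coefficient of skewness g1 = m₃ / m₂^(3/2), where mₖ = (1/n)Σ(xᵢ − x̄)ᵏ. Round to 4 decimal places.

1.5108

x̄ = (37.9 + 9.4 + 6.0 + 10.7 + 2.4 + 11.1) / 6 = 12.9167
deviations (xᵢ − x̄): 24.9833, -3.5167, -6.9167, -2.2167, -10.5167, -1.8167
Σ(xᵢ − x̄)² = 803.1883 ⇒ m₂ = 803.1883/6 = 133.86472
Σ(xᵢ − x̄)³ = 14039.3516 ⇒ m₃ = 14039.3516/6 = 2339.89193
m₂^(3/2) = 133.86472^(1.5) = 1548.81381
g1 = m₃ / m₂^(3/2) = 2339.89193 / 1548.81381 ≈ 1.5108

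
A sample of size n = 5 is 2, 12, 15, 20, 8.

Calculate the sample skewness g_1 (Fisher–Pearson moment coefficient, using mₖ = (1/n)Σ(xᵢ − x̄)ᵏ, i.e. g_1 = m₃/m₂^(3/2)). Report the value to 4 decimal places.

-0.1632

x̄ = (2 + 12 + 15 + 20 + 8) / 5 = 11.4000
deviations (xᵢ − x̄): -9.4000, 0.6000, 3.6000, 8.6000, -3.4000
Σ(xᵢ − x̄)² = 187.2000 ⇒ m₂ = 187.2000/5 = 37.44000
Σ(xᵢ − x̄)³ = -186.9600 ⇒ m₃ = -186.9600/5 = -37.39200
m₂^(3/2) = 37.44000^(1.5) = 229.08875
g_1 = m₃ / m₂^(3/2) = -37.39200 / 229.08875 ≈ -0.1632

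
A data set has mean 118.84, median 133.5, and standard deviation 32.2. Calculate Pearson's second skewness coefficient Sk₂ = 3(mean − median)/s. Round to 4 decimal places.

Sk₂ = 3(118.84 − 133.5) / 32.2 = 3 × -14.6600 / 32.2
    = -43.9800 / 32.2 ≈ -1.3658

-1.3658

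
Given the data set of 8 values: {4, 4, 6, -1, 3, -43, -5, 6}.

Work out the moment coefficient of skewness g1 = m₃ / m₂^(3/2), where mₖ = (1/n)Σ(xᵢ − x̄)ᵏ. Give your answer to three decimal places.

-2.051

x̄ = (4 + 4 + 6 - 1 + 3 - 43 - 5 + 6) / 8 = -3.2500
deviations (xᵢ − x̄): 7.2500, 7.2500, 9.2500, 2.2500, 6.2500, -39.7500, -1.7500, 9.2500
Σ(xᵢ − x̄)² = 1903.5000 ⇒ m₂ = 1903.5000/8 = 237.93750
Σ(xᵢ − x̄)³ = -60212.2500 ⇒ m₃ = -60212.2500/8 = -7526.53125
m₂^(3/2) = 237.93750^(1.5) = 3670.23896
g1 = m₃ / m₂^(3/2) = -7526.53125 / 3670.23896 ≈ -2.051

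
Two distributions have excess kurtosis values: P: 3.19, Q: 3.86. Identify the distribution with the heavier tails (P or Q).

Q

Higher excess kurtosis ⇒ heavier tails relative to the normal distribution.
3.19 vs 3.86: the larger is 3.86, so Q has heavier tails.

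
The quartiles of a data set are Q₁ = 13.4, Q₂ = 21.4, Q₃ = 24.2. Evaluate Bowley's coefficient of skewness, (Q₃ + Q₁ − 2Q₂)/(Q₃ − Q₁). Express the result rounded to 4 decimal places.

-0.4815

numerator: Q₃ + Q₁ − 2Q₂ = 24.2 + 13.4 − 2×21.4 = -5.2000
denominator: Q₃ − Q₁ = 24.2 − 13.4 = 10.8000
Bowley skewness = -5.2000 / 10.8000 ≈ -0.4815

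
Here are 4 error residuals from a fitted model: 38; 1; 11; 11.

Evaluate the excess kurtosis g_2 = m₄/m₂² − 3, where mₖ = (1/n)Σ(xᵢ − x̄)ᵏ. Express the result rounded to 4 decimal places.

x̄ = 15.2500
Σ(xᵢ − x̄)² = 756.7500 ⇒ m₂ = 189.18750
Σ(xᵢ − x̄)⁴ = 309757.8281 ⇒ m₄ = 77439.45703
m₂² = 35791.91016
g_2 = m₄/m₂² − 3 = 2.16360 − 3 ≈ -0.8364

-0.8364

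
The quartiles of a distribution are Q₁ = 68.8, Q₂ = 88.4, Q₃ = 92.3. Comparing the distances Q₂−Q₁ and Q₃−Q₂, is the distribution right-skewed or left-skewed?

left-skewed

Q₂ − Q₁ = 19.6;  Q₃ − Q₂ = 3.9
Q₂ − Q₁ > Q₃ − Q₂ ⇒ the lower half is more spread out ⇒ left-skewed.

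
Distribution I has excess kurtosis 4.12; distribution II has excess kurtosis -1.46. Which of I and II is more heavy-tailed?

Higher excess kurtosis ⇒ heavier tails relative to the normal distribution.
4.12 vs -1.46: the larger is 4.12, so I has heavier tails. (I is leptokurtic — heavier-than-normal tails; the other is platykurtic.)

I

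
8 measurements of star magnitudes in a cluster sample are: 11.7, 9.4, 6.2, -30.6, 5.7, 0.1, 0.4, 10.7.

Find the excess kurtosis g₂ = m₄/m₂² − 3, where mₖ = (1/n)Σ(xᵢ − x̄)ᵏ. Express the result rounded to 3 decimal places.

x̄ = 1.7000
Σ(xᵢ − x̄)² = 1324.0800 ⇒ m₂ = 165.51000
Σ(xᵢ − x̄)⁴ = 1109205.8004 ⇒ m₄ = 138650.72505
m₂² = 27393.56010
g₂ = m₄/m₂² − 3 = 5.06144 − 3 ≈ 2.061

2.061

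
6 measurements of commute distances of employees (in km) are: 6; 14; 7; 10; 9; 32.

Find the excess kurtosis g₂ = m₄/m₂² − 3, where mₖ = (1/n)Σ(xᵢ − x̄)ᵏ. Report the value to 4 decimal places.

0.6185

x̄ = 13.0000
Σ(xᵢ − x̄)² = 472.0000 ⇒ m₂ = 78.66667
Σ(xᵢ − x̄)⁴ = 134356.0000 ⇒ m₄ = 22392.66667
m₂² = 6188.44444
g₂ = m₄/m₂² − 3 = 3.61846 − 3 ≈ 0.6185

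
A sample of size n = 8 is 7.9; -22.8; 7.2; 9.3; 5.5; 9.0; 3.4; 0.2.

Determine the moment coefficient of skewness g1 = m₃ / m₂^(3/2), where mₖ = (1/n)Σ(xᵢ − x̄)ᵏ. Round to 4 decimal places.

-1.9232

x̄ = (7.9 - 22.8 + 7.2 + 9.3 + 5.5 + 9.0 + 3.4 + 0.2) / 8 = 2.4625
deviations (xᵢ − x̄): 5.4375, -25.2625, 4.7375, 6.8375, 3.0375, 6.5375, 0.9375, -2.2625
Σ(xᵢ − x̄)² = 794.9187 ⇒ m₂ = 794.9187/8 = 99.36484
Σ(xᵢ − x̄)³ = -15238.9422 ⇒ m₃ = -15238.9422/8 = -1904.86778
m₂^(3/2) = 99.36484^(1.5) = 990.48780
g1 = m₃ / m₂^(3/2) = -1904.86778 / 990.48780 ≈ -1.9232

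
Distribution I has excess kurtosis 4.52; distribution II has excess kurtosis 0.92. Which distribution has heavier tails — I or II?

Higher excess kurtosis ⇒ heavier tails relative to the normal distribution.
4.52 vs 0.92: the larger is 4.52, so I has heavier tails.

I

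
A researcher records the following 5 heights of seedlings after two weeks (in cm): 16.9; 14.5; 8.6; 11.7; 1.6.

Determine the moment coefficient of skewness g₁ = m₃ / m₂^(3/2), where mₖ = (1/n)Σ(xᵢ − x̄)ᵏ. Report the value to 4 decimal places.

x̄ = (16.9 + 14.5 + 8.6 + 11.7 + 1.6) / 5 = 10.6600
deviations (xᵢ − x̄): 6.2400, 3.8400, -2.0600, 1.0400, -9.0600
Σ(xᵢ − x̄)² = 141.0920 ⇒ m₂ = 141.0920/5 = 28.21840
Σ(xᵢ − x̄)³ = -451.7006 ⇒ m₃ = -451.7006/5 = -90.34013
m₂^(3/2) = 28.21840^(1.5) = 149.89895
g₁ = m₃ / m₂^(3/2) = -90.34013 / 149.89895 ≈ -0.6027

-0.6027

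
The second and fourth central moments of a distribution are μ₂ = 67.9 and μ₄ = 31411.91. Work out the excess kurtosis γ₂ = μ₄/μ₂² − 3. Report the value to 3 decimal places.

3.813

μ₂² = 67.9² = 4610.41000
μ₄/μ₂² = 31411.91 / 4610.41000 = 6.81326
γ₂ = 6.81326 − 3 ≈ 3.813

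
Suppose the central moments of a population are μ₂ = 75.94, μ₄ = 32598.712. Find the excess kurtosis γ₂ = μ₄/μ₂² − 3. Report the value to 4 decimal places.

2.6527

μ₂² = 75.94² = 5766.88360
μ₄/μ₂² = 32598.712 / 5766.88360 = 5.65274
γ₂ = 5.65274 − 3 ≈ 2.6527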